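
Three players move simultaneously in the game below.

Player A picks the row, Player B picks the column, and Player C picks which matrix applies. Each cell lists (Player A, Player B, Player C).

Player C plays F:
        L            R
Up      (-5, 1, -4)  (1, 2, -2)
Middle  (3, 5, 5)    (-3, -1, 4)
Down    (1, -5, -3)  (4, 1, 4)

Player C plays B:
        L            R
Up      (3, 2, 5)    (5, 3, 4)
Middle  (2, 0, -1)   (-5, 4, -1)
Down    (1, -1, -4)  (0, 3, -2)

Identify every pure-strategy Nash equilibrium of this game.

Player A against (L, F): payoffs -5, 3, 1 → best response Middle.
Player A against (L, B): payoffs 3, 2, 1 → best response Up.
Player A against (R, F): payoffs 1, -3, 4 → best response Down.
Player A against (R, B): payoffs 5, -5, 0 → best response Up.
Player B against (Up, F): payoffs 1, 2 → best response R.
Player B against (Up, B): payoffs 2, 3 → best response R.
Player B against (Middle, F): payoffs 5, -1 → best response L.
Player B against (Middle, B): payoffs 0, 4 → best response R.
Player B against (Down, F): payoffs -5, 1 → best response R.
Player B against (Down, B): payoffs -1, 3 → best response R.
Player C against (Up, L): payoffs -4, 5 → best response B.
Player C against (Up, R): payoffs -2, 4 → best response B.
Player C against (Middle, L): payoffs 5, -1 → best response F.
Player C against (Middle, R): payoffs 4, -1 → best response F.
Player C against (Down, L): payoffs -3, -4 → best response F.
Player C against (Down, R): payoffs 4, -2 → best response F.
Mutual best responses: (Up, R, B); (Middle, L, F); (Down, R, F).

The pure Nash equilibria are (Up, R, B), (Middle, L, F), (Down, R, F).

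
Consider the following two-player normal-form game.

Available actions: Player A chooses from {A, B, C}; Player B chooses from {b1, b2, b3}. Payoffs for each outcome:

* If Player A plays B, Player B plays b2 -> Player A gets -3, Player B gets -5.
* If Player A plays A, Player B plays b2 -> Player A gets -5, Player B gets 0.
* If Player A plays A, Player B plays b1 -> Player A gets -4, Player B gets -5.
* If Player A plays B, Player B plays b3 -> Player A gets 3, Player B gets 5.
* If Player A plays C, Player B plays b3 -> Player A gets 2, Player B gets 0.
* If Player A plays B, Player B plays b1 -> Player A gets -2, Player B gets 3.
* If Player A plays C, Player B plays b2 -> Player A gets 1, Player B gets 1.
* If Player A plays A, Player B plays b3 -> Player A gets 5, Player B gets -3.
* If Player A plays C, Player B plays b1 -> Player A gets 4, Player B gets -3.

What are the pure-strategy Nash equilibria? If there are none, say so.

Check each profile: it is a Nash equilibrium iff no player can strictly gain by switching unilaterally.
(A, b1): Player A can switch to B (-4 → -2). Not NE.
(A, b2): Player A can switch to B (-5 → -3). Not NE.
(A, b3): Player B can switch to b2 (-3 → 0). Not NE.
(B, b1): Player A can switch to C (-2 → 4). Not NE.
(B, b2): Player A can switch to C (-3 → 1). Not NE.
(B, b3): Player A can switch to A (3 → 5). Not NE.
(C, b1): Player B can switch to b2 (-3 → 1). Not NE.
(C, b2): Player A gets 1, best alternative -3; Player B gets 1, best alternative 0. No profitable deviation — NE.
(C, b3): Player A can switch to A (2 → 5). Not NE.

(C, b2)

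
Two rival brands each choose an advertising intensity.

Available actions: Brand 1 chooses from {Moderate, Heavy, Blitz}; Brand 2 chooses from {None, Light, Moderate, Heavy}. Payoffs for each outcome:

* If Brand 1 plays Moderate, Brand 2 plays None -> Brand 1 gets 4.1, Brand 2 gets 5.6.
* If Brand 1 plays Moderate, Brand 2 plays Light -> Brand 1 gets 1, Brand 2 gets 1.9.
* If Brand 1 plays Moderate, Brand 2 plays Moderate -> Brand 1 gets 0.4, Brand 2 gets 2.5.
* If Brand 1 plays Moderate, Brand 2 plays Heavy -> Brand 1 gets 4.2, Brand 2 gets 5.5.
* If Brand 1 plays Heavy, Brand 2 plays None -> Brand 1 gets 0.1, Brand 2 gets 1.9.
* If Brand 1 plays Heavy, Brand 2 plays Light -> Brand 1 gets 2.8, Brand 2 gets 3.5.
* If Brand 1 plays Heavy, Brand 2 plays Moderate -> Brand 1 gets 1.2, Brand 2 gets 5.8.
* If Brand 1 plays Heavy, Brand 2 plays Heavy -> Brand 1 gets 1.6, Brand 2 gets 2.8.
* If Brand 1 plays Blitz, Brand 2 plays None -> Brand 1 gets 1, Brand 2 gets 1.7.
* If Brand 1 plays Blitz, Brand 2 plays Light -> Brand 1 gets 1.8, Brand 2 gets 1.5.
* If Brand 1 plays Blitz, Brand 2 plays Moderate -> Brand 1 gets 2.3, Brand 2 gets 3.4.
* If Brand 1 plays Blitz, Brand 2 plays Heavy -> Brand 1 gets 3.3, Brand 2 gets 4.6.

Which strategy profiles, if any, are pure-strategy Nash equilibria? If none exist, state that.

Pure NE: (Moderate, None)

Mark each player's best response to every combination of opponents' strategies; a profile where every player is best-responding is a pure Nash equilibrium.
Brand 1 against None: payoffs 4.1, 0.1, 1 → best response Moderate.
Brand 1 against Light: payoffs 1, 2.8, 1.8 → best response Heavy.
Brand 1 against Moderate: payoffs 0.4, 1.2, 2.3 → best response Blitz.
Brand 1 against Heavy: payoffs 4.2, 1.6, 3.3 → best response Moderate.
Brand 2 against Moderate: payoffs 5.6, 1.9, 2.5, 5.5 → best response None.
Brand 2 against Heavy: payoffs 1.9, 3.5, 5.8, 2.8 → best response Moderate.
Brand 2 against Blitz: payoffs 1.7, 1.5, 3.4, 4.6 → best response Heavy.
Mutual best responses: (Moderate, None).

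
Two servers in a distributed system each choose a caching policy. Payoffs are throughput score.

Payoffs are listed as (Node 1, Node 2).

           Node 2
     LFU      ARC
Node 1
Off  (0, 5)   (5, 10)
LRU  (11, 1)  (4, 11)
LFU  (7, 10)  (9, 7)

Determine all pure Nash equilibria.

This game has no pure Nash equilibrium.

Node 1 against LFU: payoffs 0, 11, 7 → best response LRU.
Node 1 against ARC: payoffs 5, 4, 9 → best response LFU.
Node 2 against Off: payoffs 5, 10 → best response ARC.
Node 2 against LRU: payoffs 1, 11 → best response ARC.
Node 2 against LFU: payoffs 10, 7 → best response LFU.
No profile is a mutual best response for all players.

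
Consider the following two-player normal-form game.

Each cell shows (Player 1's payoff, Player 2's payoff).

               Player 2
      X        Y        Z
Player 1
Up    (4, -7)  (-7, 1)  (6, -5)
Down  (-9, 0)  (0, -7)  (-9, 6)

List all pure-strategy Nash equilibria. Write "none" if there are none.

There is no pure-strategy Nash equilibrium.

Mark each player's best response to every combination of opponents' strategies; a profile where every player is best-responding is a pure Nash equilibrium.
Player 1 against X: payoffs 4, -9 → best response Up.
Player 1 against Y: payoffs -7, 0 → best response Down.
Player 1 against Z: payoffs 6, -9 → best response Up.
Player 2 against Up: payoffs -7, 1, -5 → best response Y.
Player 2 against Down: payoffs 0, -7, 6 → best response Z.
No profile is a mutual best response for all players.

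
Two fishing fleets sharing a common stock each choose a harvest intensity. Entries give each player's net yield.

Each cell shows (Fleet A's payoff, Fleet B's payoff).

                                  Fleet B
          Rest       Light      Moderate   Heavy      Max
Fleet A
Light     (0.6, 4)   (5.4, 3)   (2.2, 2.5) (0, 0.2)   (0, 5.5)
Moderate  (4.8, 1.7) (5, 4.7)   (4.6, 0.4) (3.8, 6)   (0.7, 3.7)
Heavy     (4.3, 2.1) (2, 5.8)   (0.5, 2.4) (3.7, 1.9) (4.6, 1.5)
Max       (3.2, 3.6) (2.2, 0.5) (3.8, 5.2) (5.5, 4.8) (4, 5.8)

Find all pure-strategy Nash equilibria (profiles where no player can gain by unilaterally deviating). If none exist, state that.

This game has no pure Nash equilibrium.

Fleet A against Rest: payoffs 0.6, 4.8, 4.3, 3.2 → best response Moderate.
Fleet A against Light: payoffs 5.4, 5, 2, 2.2 → best response Light.
Fleet A against Moderate: payoffs 2.2, 4.6, 0.5, 3.8 → best response Moderate.
Fleet A against Heavy: payoffs 0, 3.8, 3.7, 5.5 → best response Max.
Fleet A against Max: payoffs 0, 0.7, 4.6, 4 → best response Heavy.
Fleet B against Light: payoffs 4, 3, 2.5, 0.2, 5.5 → best response Max.
Fleet B against Moderate: payoffs 1.7, 4.7, 0.4, 6, 3.7 → best response Heavy.
Fleet B against Heavy: payoffs 2.1, 5.8, 2.4, 1.9, 1.5 → best response Light.
Fleet B against Max: payoffs 3.6, 0.5, 5.2, 4.8, 5.8 → best response Max.
No profile is a mutual best response for all players.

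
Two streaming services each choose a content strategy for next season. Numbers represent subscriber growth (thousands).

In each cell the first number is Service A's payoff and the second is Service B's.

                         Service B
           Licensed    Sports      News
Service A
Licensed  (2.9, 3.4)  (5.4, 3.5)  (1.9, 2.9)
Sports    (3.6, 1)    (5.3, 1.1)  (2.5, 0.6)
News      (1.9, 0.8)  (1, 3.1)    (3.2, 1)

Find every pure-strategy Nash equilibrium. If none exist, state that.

Service A against Licensed: payoffs 2.9, 3.6, 1.9 → best response Sports.
Service A against Sports: payoffs 5.4, 5.3, 1 → best response Licensed.
Service A against News: payoffs 1.9, 2.5, 3.2 → best response News.
Service B against Licensed: payoffs 3.4, 3.5, 2.9 → best response Sports.
Service B against Sports: payoffs 1, 1.1, 0.6 → best response Sports.
Service B against News: payoffs 0.8, 3.1, 1 → best response Sports.
Mutual best responses: (Licensed, Sports).

Pure NE: (Licensed, Sports)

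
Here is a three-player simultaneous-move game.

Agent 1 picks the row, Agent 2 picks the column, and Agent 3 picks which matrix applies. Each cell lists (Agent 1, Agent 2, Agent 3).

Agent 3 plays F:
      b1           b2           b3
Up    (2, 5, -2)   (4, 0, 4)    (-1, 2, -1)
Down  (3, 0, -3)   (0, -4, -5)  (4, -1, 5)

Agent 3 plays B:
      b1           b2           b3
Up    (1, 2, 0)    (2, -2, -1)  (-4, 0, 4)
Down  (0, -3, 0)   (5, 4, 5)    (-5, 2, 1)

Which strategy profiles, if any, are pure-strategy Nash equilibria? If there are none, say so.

The pure Nash equilibria are (Up, b1, B); (Down, b2, B).

Agent 1 against (b1, F): payoffs 2, 3 → best response Down.
Agent 1 against (b1, B): payoffs 1, 0 → best response Up.
Agent 1 against (b2, F): payoffs 4, 0 → best response Up.
Agent 1 against (b2, B): payoffs 2, 5 → best response Down.
Agent 1 against (b3, F): payoffs -1, 4 → best response Down.
Agent 1 against (b3, B): payoffs -4, -5 → best response Up.
Agent 2 against (Up, F): payoffs 5, 0, 2 → best response b1.
Agent 2 against (Up, B): payoffs 2, -2, 0 → best response b1.
Agent 2 against (Down, F): payoffs 0, -4, -1 → best response b1.
Agent 2 against (Down, B): payoffs -3, 4, 2 → best response b2.
Agent 3 against (Up, b1): payoffs -2, 0 → best response B.
Agent 3 against (Up, b2): payoffs 4, -1 → best response F.
Agent 3 against (Up, b3): payoffs -1, 4 → best response B.
Agent 3 against (Down, b1): payoffs -3, 0 → best response B.
Agent 3 against (Down, b2): payoffs -5, 5 → best response B.
Agent 3 against (Down, b3): payoffs 5, 1 → best response F.
Mutual best responses: (Up, b1, B); (Down, b2, B).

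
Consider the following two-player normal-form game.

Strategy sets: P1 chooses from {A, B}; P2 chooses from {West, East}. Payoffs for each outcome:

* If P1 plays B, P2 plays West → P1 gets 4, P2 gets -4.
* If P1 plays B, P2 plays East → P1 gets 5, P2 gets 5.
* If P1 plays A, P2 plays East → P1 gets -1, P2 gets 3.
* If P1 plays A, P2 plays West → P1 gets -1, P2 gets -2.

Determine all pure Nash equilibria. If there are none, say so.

Mark each player's best response to every combination of opponents' strategies; a profile where every player is best-responding is a pure Nash equilibrium.
P1 against West: payoffs -1, 4 → best response B.
P1 against East: payoffs -1, 5 → best response B.
P2 against A: payoffs -2, 3 → best response East.
P2 against B: payoffs -4, 5 → best response East.
Mutual best responses: (B, East).

(B, East)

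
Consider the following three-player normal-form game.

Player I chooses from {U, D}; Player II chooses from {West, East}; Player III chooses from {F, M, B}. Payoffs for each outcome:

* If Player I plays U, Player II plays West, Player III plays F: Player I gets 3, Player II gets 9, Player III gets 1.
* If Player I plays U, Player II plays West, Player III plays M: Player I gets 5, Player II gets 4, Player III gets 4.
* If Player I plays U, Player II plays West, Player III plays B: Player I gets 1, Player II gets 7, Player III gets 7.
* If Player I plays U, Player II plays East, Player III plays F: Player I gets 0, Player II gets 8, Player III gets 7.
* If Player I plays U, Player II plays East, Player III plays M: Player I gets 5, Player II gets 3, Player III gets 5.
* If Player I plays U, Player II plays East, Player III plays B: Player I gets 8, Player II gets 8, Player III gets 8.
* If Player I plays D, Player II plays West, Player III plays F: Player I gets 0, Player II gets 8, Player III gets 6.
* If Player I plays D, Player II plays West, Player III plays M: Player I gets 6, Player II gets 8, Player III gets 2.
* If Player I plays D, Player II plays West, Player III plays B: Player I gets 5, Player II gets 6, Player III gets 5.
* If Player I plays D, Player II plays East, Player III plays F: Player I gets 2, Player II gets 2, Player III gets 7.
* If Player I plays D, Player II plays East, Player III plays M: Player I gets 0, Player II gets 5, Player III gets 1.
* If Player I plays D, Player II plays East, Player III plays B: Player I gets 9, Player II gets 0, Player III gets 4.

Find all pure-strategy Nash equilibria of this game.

This game has no pure Nash equilibrium.

For each strategy profile, look for a profitable unilateral deviation.
(U, West, F): Player III can switch to M (1 → 4). Not NE.
(U, West, M): Player I can switch to D (5 → 6). Not NE.
(U, West, B): Player I can switch to D (1 → 5). Not NE.
(U, East, F): Player I can switch to D (0 → 2). Not NE.
(U, East, M): Player II can switch to West (3 → 4). Not NE.
(U, East, B): Player I can switch to D (8 → 9). Not NE.
(D, West, F): Player I can switch to U (0 → 3). Not NE.
(D, West, M): Player III can switch to F (2 → 6). Not NE.
(D, West, B): Player III can switch to F (5 → 6). Not NE.
(D, East, F): Player II can switch to West (2 → 8). Not NE.
(D, East, M): Player I can switch to U (0 → 5). Not NE.
(D, East, B): Player II can switch to West (0 → 6). Not NE.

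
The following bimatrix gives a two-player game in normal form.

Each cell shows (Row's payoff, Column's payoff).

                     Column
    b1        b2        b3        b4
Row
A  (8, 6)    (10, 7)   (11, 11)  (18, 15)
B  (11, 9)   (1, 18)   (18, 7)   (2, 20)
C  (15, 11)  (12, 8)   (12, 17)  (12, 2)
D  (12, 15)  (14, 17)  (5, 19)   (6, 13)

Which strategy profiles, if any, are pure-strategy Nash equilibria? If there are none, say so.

The unique pure-strategy Nash equilibrium is (A, b4).

(A, b1): Row can switch to B (8 → 11). Not NE.
(A, b2): Row can switch to C (10 → 12). Not NE.
(A, b3): Row can switch to B (11 → 18). Not NE.
(A, b4): Row gets 18, best alternative 12; Column gets 15, best alternative 11. No profitable deviation — NE.
(B, b1): Row can switch to C (11 → 15). Not NE.
(B, b2): Row can switch to A (1 → 10). Not NE.
(B, b3): Column can switch to b1 (7 → 9). Not NE.
(B, b4): Row can switch to A (2 → 18). Not NE.
(C, b1): Column can switch to b3 (11 → 17). Not NE.
(C, b2): Row can switch to D (12 → 14). Not NE.
(C, b3): Row can switch to B (12 → 18). Not NE.
(The remaining 5 profiles each have a profitable deviation by the same check.)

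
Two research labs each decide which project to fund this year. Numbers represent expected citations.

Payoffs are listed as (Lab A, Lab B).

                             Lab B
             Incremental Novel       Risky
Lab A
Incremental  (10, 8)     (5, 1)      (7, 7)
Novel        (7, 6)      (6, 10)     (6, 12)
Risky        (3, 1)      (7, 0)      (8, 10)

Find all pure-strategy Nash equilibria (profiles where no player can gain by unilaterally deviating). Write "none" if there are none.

For each strategy profile, look for a profitable unilateral deviation.
(Incremental, Incremental): Lab A gets 10, best alternative 7; Lab B gets 8, best alternative 7. No profitable deviation — NE.
(Incremental, Novel): Lab A can switch to Novel (5 → 6). Not NE.
(Incremental, Risky): Lab A can switch to Risky (7 → 8). Not NE.
(Novel, Incremental): Lab A can switch to Incremental (7 → 10). Not NE.
(Novel, Novel): Lab A can switch to Risky (6 → 7). Not NE.
(Novel, Risky): Lab A can switch to Incremental (6 → 7). Not NE.
(Risky, Incremental): Lab A can switch to Incremental (3 → 10). Not NE.
(Risky, Novel): Lab B can switch to Incremental (0 → 1). Not NE.
(Risky, Risky): Lab A gets 8, best alternative 7; Lab B gets 10, best alternative 1. No profitable deviation — NE.

(Incremental, Incremental) and (Risky, Risky)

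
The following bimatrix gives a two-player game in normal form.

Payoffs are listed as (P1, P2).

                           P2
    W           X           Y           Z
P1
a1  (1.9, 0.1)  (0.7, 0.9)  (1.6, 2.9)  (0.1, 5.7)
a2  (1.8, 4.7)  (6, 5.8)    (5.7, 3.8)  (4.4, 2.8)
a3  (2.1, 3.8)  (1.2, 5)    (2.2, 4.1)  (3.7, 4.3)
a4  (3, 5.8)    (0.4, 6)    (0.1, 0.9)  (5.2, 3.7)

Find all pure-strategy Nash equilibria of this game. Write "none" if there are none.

The unique pure-strategy Nash equilibrium is (a2, X).

(a1, W): P1 can switch to a3 (1.9 → 2.1). Not NE.
(a1, X): P1 can switch to a2 (0.7 → 6). Not NE.
(a1, Y): P1 can switch to a2 (1.6 → 5.7). Not NE.
(a1, Z): P1 can switch to a2 (0.1 → 4.4). Not NE.
(a2, W): P1 can switch to a1 (1.8 → 1.9). Not NE.
(a2, X): P1 gets 6, best alternative 1.2; P2 gets 5.8, best alternative 4.7. No profitable deviation — NE.
(a2, Y): P2 can switch to W (3.8 → 4.7). Not NE.
(a2, Z): P1 can switch to a4 (4.4 → 5.2). Not NE.
(a3, W): P1 can switch to a4 (2.1 → 3). Not NE.
(a3, X): P1 can switch to a2 (1.2 → 6). Not NE.
(a3, Y): P1 can switch to a2 (2.2 → 5.7). Not NE.
(a3, Z): P1 can switch to a2 (3.7 → 4.4). Not NE.
(a4, W): P2 can switch to X (5.8 → 6). Not NE.
(The remaining 3 profiles each have a profitable deviation by the same check.)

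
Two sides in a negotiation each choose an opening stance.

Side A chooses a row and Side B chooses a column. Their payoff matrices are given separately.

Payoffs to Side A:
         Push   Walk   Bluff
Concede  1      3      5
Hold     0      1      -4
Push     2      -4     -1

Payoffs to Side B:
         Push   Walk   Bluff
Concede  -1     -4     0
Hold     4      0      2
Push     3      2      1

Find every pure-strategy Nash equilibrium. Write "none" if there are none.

The pure Nash equilibria are (Concede, Bluff), (Push, Push).

Side A against Push: payoffs 1, 0, 2 → best response Push.
Side A against Walk: payoffs 3, 1, -4 → best response Concede.
Side A against Bluff: payoffs 5, -4, -1 → best response Concede.
Side B against Concede: payoffs -1, -4, 0 → best response Bluff.
Side B against Hold: payoffs 4, 0, 2 → best response Push.
Side B against Push: payoffs 3, 2, 1 → best response Push.
Mutual best responses: (Concede, Bluff); (Push, Push).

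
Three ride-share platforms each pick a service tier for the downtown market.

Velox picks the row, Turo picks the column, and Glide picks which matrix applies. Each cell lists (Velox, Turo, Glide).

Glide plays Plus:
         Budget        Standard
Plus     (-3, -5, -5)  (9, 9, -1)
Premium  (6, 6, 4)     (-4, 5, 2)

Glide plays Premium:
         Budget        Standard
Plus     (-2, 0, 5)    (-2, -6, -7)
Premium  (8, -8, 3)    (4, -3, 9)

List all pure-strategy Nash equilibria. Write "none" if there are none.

The pure Nash equilibria are (Plus, Standard, Plus), (Premium, Budget, Plus), (Premium, Standard, Premium).

(Plus, Budget, Plus): Velox can switch to Premium (-3 → 6). Not NE.
(Plus, Budget, Premium): Velox can switch to Premium (-2 → 8). Not NE.
(Plus, Standard, Plus): Velox gets 9, best alternative -4; Turo gets 9, best alternative -5; Glide gets -1, best alternative -7. No profitable deviation — NE.
(Plus, Standard, Premium): Velox can switch to Premium (-2 → 4). Not NE.
(Premium, Budget, Plus): Velox gets 6, best alternative -3; Turo gets 6, best alternative 5; Glide gets 4, best alternative 3. No profitable deviation — NE.
(Premium, Budget, Premium): Turo can switch to Standard (-8 → -3). Not NE.
(Premium, Standard, Plus): Velox can switch to Plus (-4 → 9). Not NE.
(Premium, Standard, Premium): Velox gets 4, best alternative -2; Turo gets -3, best alternative -8; Glide gets 9, best alternative 2. No profitable deviation — NE.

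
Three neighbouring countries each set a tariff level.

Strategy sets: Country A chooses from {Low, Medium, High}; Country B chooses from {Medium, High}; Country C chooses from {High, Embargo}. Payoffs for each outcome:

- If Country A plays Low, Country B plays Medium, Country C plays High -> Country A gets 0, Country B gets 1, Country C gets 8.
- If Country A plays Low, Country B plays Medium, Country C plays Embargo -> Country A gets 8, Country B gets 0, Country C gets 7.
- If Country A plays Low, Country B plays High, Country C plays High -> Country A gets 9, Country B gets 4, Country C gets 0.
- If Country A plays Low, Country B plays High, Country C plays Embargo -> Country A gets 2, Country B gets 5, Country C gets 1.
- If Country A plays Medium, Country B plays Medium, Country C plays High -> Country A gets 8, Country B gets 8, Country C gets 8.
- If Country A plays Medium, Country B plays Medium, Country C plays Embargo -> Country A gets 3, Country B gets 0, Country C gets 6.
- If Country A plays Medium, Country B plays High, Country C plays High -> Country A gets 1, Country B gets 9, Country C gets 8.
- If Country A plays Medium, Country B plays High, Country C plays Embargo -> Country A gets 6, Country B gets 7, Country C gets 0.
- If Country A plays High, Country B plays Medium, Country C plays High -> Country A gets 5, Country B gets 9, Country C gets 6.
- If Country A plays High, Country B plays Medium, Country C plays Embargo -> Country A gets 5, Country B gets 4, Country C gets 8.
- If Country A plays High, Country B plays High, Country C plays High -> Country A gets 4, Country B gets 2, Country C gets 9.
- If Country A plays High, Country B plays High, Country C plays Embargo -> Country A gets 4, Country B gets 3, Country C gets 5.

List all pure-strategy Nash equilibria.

For each strategy profile, look for a profitable unilateral deviation.
(Low, Medium, High): Country A can switch to Medium (0 → 8). Not NE.
(Low, Medium, Embargo): Country B can switch to High (0 → 5). Not NE.
(Low, High, High): Country C can switch to Embargo (0 → 1). Not NE.
(Low, High, Embargo): Country A can switch to Medium (2 → 6). Not NE.
(Medium, Medium, High): Country B can switch to High (8 → 9). Not NE.
(Medium, Medium, Embargo): Country A can switch to Low (3 → 8). Not NE.
(Medium, High, High): Country A can switch to Low (1 → 9). Not NE.
(Medium, High, Embargo): Country C can switch to High (0 → 8). Not NE.
(The remaining 4 profiles each have a profitable deviation by the same check.)

There is no pure-strategy Nash equilibrium.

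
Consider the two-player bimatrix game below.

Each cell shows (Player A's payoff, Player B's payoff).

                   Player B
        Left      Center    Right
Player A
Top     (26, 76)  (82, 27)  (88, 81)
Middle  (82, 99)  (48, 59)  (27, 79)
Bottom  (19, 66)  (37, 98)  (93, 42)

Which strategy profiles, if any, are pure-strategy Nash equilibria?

For each player, find the best response to each opponent profile; mutual best responses are the pure NE.
Player A against Left: payoffs 26, 82, 19 → best response Middle.
Player A against Center: payoffs 82, 48, 37 → best response Top.
Player A against Right: payoffs 88, 27, 93 → best response Bottom.
Player B against Top: payoffs 76, 27, 81 → best response Right.
Player B against Middle: payoffs 99, 59, 79 → best response Left.
Player B against Bottom: payoffs 66, 98, 42 → best response Center.
Mutual best responses: (Middle, Left).

The unique pure-strategy Nash equilibrium is (Middle, Left).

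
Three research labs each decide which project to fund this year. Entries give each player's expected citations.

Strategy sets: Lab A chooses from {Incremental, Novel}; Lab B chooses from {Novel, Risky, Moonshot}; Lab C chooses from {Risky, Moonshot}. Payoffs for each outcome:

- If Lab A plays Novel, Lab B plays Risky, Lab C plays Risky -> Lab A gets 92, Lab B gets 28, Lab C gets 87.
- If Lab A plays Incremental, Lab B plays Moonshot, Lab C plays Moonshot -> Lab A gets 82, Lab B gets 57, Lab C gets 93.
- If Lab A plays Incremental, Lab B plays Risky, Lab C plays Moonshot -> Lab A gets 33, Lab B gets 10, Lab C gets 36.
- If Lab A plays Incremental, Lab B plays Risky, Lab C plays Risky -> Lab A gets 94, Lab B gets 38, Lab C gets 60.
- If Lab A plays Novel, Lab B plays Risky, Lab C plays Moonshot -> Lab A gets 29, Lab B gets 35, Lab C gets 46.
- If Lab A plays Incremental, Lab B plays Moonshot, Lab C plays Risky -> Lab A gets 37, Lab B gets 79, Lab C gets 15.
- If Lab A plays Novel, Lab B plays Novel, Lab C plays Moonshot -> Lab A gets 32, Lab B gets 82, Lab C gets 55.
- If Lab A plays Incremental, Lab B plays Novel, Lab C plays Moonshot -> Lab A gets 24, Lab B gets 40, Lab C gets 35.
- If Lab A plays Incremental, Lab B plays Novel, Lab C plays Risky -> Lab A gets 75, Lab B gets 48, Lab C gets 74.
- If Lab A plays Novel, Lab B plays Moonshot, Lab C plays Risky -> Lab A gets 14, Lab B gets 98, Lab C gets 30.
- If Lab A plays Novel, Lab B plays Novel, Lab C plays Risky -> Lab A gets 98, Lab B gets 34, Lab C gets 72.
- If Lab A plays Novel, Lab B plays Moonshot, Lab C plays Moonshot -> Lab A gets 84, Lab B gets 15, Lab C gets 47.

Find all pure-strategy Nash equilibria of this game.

Check each profile: it is a Nash equilibrium iff no player can strictly gain by switching unilaterally.
(Incremental, Novel, Risky): Lab A can switch to Novel (75 → 98). Not NE.
(Incremental, Novel, Moonshot): Lab A can switch to Novel (24 → 32). Not NE.
(Incremental, Risky, Risky): Lab B can switch to Novel (38 → 48). Not NE.
(Incremental, Risky, Moonshot): Lab B can switch to Novel (10 → 40). Not NE.
(Incremental, Moonshot, Risky): Lab C can switch to Moonshot (15 → 93). Not NE.
(Incremental, Moonshot, Moonshot): Lab A can switch to Novel (82 → 84). Not NE.
(Novel, Novel, Risky): Lab B can switch to Moonshot (34 → 98). Not NE.
(Novel, Novel, Moonshot): Lab C can switch to Risky (55 → 72). Not NE.
(The remaining 4 profiles each have a profitable deviation by the same check.)

none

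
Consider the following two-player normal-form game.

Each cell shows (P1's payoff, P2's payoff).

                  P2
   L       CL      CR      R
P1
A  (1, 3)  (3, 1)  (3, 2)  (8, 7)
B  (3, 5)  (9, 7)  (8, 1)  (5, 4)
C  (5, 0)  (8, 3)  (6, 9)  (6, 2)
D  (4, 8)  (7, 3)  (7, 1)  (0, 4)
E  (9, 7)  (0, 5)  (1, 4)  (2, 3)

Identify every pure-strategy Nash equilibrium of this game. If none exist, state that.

Pure-strategy Nash equilibria: (A, R) and (B, CL) and (E, L)

(A, L): P1 can switch to B (1 → 3). Not NE.
(A, CL): P1 can switch to B (3 → 9). Not NE.
(A, CR): P1 can switch to B (3 → 8). Not NE.
(A, R): P1 gets 8, best alternative 6; P2 gets 7, best alternative 3. No profitable deviation — NE.
(B, L): P1 can switch to C (3 → 5). Not NE.
(B, CL): P1 gets 9, best alternative 8; P2 gets 7, best alternative 5. No profitable deviation — NE.
(B, CR): P2 can switch to L (1 → 5). Not NE.
(B, R): P1 can switch to A (5 → 8). Not NE.
(C, L): P1 can switch to E (5 → 9). Not NE.
(C, CL): P1 can switch to B (8 → 9). Not NE.
(C, CR): P1 can switch to B (6 → 8). Not NE.
(C, R): P1 can switch to A (6 → 8). Not NE.
(D, L): P1 can switch to C (4 → 5). Not NE.
(D, CL): P1 can switch to B (7 → 9). Not NE.
(E, L): P1 gets 9, best alternative 5; P2 gets 7, best alternative 5. No profitable deviation — NE.
(The remaining 5 profiles each have a profitable deviation by the same check.)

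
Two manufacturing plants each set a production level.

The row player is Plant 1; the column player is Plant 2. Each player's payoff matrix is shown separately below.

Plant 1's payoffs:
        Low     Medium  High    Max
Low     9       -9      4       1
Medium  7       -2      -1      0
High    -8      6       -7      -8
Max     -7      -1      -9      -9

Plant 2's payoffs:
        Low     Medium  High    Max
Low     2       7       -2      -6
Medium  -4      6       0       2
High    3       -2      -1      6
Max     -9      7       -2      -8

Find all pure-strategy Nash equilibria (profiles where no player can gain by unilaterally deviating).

There is no pure-strategy Nash equilibrium.

Mark each player's best response to every combination of opponents' strategies; a profile where every player is best-responding is a pure Nash equilibrium.
Plant 1 against Low: payoffs 9, 7, -8, -7 → best response Low.
Plant 1 against Medium: payoffs -9, -2, 6, -1 → best response High.
Plant 1 against High: payoffs 4, -1, -7, -9 → best response Low.
Plant 1 against Max: payoffs 1, 0, -8, -9 → best response Low.
Plant 2 against Low: payoffs 2, 7, -2, -6 → best response Medium.
Plant 2 against Medium: payoffs -4, 6, 0, 2 → best response Medium.
Plant 2 against High: payoffs 3, -2, -1, 6 → best response Max.
Plant 2 against Max: payoffs -9, 7, -2, -8 → best response Medium.
No profile is a mutual best response for all players.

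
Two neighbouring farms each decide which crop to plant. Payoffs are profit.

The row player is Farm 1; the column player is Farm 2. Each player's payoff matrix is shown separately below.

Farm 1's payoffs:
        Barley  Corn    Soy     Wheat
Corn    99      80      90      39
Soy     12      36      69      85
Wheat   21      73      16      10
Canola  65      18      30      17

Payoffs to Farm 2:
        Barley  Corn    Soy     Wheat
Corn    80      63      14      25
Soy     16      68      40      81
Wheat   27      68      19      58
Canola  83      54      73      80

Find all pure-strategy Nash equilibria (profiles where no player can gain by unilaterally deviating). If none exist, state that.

The pure Nash equilibria are (Corn, Barley); (Soy, Wheat).

For each strategy profile, look for a profitable unilateral deviation.
(Corn, Barley): Farm 1 gets 99, best alternative 65; Farm 2 gets 80, best alternative 63. No profitable deviation — NE.
(Corn, Corn): Farm 2 can switch to Barley (63 → 80). Not NE.
(Corn, Soy): Farm 2 can switch to Barley (14 → 80). Not NE.
(Corn, Wheat): Farm 1 can switch to Soy (39 → 85). Not NE.
(Soy, Barley): Farm 1 can switch to Corn (12 → 99). Not NE.
(Soy, Corn): Farm 1 can switch to Corn (36 → 80). Not NE.
(Soy, Soy): Farm 1 can switch to Corn (69 → 90). Not NE.
(Soy, Wheat): Farm 1 gets 85, best alternative 39; Farm 2 gets 81, best alternative 68. No profitable deviation — NE.
(The remaining 8 profiles each have a profitable deviation by the same check.)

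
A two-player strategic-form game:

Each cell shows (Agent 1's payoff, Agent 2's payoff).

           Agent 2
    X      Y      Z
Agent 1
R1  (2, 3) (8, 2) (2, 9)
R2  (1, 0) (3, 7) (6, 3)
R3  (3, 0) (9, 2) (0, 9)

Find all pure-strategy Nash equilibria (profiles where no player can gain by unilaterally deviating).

none

(R1, X): Agent 1 can switch to R3 (2 → 3). Not NE.
(R1, Y): Agent 1 can switch to R3 (8 → 9). Not NE.
(R1, Z): Agent 1 can switch to R2 (2 → 6). Not NE.
(R2, X): Agent 1 can switch to R1 (1 → 2). Not NE.
(R2, Y): Agent 1 can switch to R1 (3 → 8). Not NE.
(R2, Z): Agent 2 can switch to Y (3 → 7). Not NE.
(R3, X): Agent 2 can switch to Y (0 → 2). Not NE.
(R3, Y): Agent 2 can switch to Z (2 → 9). Not NE.
(The remaining 1 profile has a profitable deviation by the same check.)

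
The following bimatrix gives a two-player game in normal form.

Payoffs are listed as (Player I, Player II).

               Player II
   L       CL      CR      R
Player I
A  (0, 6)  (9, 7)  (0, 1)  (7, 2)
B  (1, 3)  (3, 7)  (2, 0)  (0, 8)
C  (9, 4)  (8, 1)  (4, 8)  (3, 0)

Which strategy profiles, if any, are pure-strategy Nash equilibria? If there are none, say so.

Mark each player's best response to every combination of opponents' strategies; a profile where every player is best-responding is a pure Nash equilibrium.
Player I against L: payoffs 0, 1, 9 → best response C.
Player I against CL: payoffs 9, 3, 8 → best response A.
Player I against CR: payoffs 0, 2, 4 → best response C.
Player I against R: payoffs 7, 0, 3 → best response A.
Player II against A: payoffs 6, 7, 1, 2 → best response CL.
Player II against B: payoffs 3, 7, 0, 8 → best response R.
Player II against C: payoffs 4, 1, 8, 0 → best response CR.
Mutual best responses: (A, CL); (C, CR).

(A, CL); (C, CR)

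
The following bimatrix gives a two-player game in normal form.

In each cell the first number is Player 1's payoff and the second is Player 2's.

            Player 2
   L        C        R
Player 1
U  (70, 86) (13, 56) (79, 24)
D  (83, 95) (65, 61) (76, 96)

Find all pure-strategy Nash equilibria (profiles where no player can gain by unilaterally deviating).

Player 1 against L: payoffs 70, 83 → best response D.
Player 1 against C: payoffs 13, 65 → best response D.
Player 1 against R: payoffs 79, 76 → best response U.
Player 2 against U: payoffs 86, 56, 24 → best response L.
Player 2 against D: payoffs 95, 61, 96 → best response R.
No profile is a mutual best response for all players.

There is no pure-strategy Nash equilibrium.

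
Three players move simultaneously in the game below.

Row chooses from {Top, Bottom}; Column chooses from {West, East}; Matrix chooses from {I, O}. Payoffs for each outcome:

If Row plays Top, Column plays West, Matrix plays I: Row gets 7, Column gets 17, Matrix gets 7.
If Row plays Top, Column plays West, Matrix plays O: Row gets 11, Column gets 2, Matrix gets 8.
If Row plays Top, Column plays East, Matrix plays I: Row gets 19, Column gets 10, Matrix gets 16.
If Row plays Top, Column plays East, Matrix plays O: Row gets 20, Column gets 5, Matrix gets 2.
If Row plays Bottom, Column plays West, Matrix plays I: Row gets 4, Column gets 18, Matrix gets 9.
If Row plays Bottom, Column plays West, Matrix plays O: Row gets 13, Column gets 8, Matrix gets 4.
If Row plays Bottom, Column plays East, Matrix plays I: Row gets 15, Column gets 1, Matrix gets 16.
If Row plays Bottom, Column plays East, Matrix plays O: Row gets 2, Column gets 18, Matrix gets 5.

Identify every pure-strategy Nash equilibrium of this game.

For each strategy profile, look for a profitable unilateral deviation.
(Top, West, I): Matrix can switch to O (7 → 8). Not NE.
(Top, West, O): Row can switch to Bottom (11 → 13). Not NE.
(Top, East, I): Column can switch to West (10 → 17). Not NE.
(Top, East, O): Matrix can switch to I (2 → 16). Not NE.
(Bottom, West, I): Row can switch to Top (4 → 7). Not NE.
(Bottom, West, O): Column can switch to East (8 → 18). Not NE.
(Bottom, East, I): Row can switch to Top (15 → 19). Not NE.
(Bottom, East, O): Row can switch to Top (2 → 20). Not NE.

There is no pure-strategy Nash equilibrium.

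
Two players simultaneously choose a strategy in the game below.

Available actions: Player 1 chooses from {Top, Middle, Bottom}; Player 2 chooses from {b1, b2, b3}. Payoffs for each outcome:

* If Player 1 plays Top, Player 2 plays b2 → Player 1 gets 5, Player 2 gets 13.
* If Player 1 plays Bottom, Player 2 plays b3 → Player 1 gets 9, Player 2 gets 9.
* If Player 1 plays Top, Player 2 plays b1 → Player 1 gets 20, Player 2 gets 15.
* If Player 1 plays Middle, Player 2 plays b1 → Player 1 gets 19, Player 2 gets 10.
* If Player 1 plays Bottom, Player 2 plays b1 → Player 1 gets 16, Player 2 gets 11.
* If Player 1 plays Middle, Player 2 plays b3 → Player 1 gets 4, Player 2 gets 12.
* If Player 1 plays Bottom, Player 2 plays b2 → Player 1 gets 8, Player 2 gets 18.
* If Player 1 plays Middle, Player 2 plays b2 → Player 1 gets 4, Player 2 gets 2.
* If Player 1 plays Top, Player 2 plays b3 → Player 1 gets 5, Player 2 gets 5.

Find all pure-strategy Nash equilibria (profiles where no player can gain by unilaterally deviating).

The pure Nash equilibria are (Top, b1) and (Bottom, b2).

Player 1 against b1: payoffs 20, 19, 16 → best response Top.
Player 1 against b2: payoffs 5, 4, 8 → best response Bottom.
Player 1 against b3: payoffs 5, 4, 9 → best response Bottom.
Player 2 against Top: payoffs 15, 13, 5 → best response b1.
Player 2 against Middle: payoffs 10, 2, 12 → best response b3.
Player 2 against Bottom: payoffs 11, 18, 9 → best response b2.
Mutual best responses: (Top, b1); (Bottom, b2).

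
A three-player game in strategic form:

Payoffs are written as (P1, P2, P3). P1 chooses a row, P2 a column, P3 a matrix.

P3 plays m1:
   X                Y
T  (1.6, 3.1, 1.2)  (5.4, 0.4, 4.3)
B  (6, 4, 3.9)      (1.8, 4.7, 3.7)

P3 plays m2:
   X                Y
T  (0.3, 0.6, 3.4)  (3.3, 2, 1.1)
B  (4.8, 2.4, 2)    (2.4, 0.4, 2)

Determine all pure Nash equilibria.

No pure-strategy Nash equilibrium.

P1 against (X, m1): payoffs 1.6, 6 → best response B.
P1 against (X, m2): payoffs 0.3, 4.8 → best response B.
P1 against (Y, m1): payoffs 5.4, 1.8 → best response T.
P1 against (Y, m2): payoffs 3.3, 2.4 → best response T.
P2 against (T, m1): payoffs 3.1, 0.4 → best response X.
P2 against (T, m2): payoffs 0.6, 2 → best response Y.
P2 against (B, m1): payoffs 4, 4.7 → best response Y.
P2 against (B, m2): payoffs 2.4, 0.4 → best response X.
P3 against (T, X): payoffs 1.2, 3.4 → best response m2.
P3 against (T, Y): payoffs 4.3, 1.1 → best response m1.
P3 against (B, X): payoffs 3.9, 2 → best response m1.
P3 against (B, Y): payoffs 3.7, 2 → best response m1.
No profile is a mutual best response for all players.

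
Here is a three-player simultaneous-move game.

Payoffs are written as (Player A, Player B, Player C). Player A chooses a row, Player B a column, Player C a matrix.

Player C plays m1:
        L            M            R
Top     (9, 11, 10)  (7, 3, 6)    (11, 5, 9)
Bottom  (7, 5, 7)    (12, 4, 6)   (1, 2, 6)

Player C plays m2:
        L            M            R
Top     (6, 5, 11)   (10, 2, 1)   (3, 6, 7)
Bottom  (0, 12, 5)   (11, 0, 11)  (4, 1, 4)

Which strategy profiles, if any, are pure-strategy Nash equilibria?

There is no pure-strategy Nash equilibrium.

Player A against (L, m1): payoffs 9, 7 → best response Top.
Player A against (L, m2): payoffs 6, 0 → best response Top.
Player A against (M, m1): payoffs 7, 12 → best response Bottom.
Player A against (M, m2): payoffs 10, 11 → best response Bottom.
Player A against (R, m1): payoffs 11, 1 → best response Top.
Player A against (R, m2): payoffs 3, 4 → best response Bottom.
Player B against (Top, m1): payoffs 11, 3, 5 → best response L.
Player B against (Top, m2): payoffs 5, 2, 6 → best response R.
Player B against (Bottom, m1): payoffs 5, 4, 2 → best response L.
Player B against (Bottom, m2): payoffs 12, 0, 1 → best response L.
Player C against (Top, L): payoffs 10, 11 → best response m2.
Player C against (Top, M): payoffs 6, 1 → best response m1.
Player C against (Top, R): payoffs 9, 7 → best response m1.
Player C against (Bottom, L): payoffs 7, 5 → best response m1.
Player C against (Bottom, M): payoffs 6, 11 → best response m2.
Player C against (Bottom, R): payoffs 6, 4 → best response m1.
No profile is a mutual best response for all players.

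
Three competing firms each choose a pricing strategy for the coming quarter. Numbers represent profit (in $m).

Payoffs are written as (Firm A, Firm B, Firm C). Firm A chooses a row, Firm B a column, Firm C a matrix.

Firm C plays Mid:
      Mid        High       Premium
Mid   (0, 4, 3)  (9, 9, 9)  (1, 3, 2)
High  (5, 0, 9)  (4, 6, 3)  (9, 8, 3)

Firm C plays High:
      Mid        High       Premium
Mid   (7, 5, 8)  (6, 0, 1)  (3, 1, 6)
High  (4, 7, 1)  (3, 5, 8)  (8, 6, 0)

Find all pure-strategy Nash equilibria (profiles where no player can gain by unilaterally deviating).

Pure-strategy Nash equilibria: (Mid, Mid, High) and (Mid, High, Mid) and (High, Premium, Mid)

Check each profile: it is a Nash equilibrium iff no player can strictly gain by switching unilaterally.
(Mid, Mid, Mid): Firm A can switch to High (0 → 5). Not NE.
(Mid, Mid, High): Firm A gets 7, best alternative 4; Firm B gets 5, best alternative 1; Firm C gets 8, best alternative 3. No profitable deviation — NE.
(Mid, High, Mid): Firm A gets 9, best alternative 4; Firm B gets 9, best alternative 4; Firm C gets 9, best alternative 1. No profitable deviation — NE.
(Mid, High, High): Firm B can switch to Mid (0 → 5). Not NE.
(Mid, Premium, Mid): Firm A can switch to High (1 → 9). Not NE.
(Mid, Premium, High): Firm A can switch to High (3 → 8). Not NE.
(High, Mid, Mid): Firm B can switch to High (0 → 6). Not NE.
(High, Mid, High): Firm A can switch to Mid (4 → 7). Not NE.
(High, High, Mid): Firm A can switch to Mid (4 → 9). Not NE.
(High, High, High): Firm A can switch to Mid (3 → 6). Not NE.
(High, Premium, Mid): Firm A gets 9, best alternative 1; Firm B gets 8, best alternative 6; Firm C gets 3, best alternative 0. No profitable deviation — NE.
(The remaining 1 profile has a profitable deviation by the same check.)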